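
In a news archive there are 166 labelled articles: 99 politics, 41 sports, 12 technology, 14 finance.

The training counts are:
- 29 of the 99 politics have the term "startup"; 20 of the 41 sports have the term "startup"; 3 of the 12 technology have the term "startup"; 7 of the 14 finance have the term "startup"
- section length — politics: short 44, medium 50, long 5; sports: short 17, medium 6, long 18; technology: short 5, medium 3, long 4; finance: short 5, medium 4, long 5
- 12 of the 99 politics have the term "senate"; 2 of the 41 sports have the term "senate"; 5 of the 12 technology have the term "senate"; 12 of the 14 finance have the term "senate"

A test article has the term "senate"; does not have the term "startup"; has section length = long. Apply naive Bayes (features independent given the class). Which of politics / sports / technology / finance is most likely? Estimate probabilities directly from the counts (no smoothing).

finance

politics: (99/166) × (70/99) × (5/99) × (12/99) ≈ 0.00258149
sports: (41/166) × (21/41) × (18/41) × (2/41) ≈ 0.00270923
technology: (12/166) × (9/12) × (4/12) × (5/12) ≈ 0.00753012
finance: (14/166) × (7/14) × (5/14) × (12/14) ≈ 0.0129088
Highest score → finance.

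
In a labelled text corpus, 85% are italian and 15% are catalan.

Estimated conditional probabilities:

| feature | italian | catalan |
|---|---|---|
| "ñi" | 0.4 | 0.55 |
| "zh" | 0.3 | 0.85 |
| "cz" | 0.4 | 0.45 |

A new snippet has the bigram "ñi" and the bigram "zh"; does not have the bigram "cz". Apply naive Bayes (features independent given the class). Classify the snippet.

italian

italian: 0.85 × 0.4 × 0.3 × (1−0.4) = 0.0612
catalan: 0.15 × 0.55 × 0.85 × (1−0.45) = 0.03856875
Highest score → italian.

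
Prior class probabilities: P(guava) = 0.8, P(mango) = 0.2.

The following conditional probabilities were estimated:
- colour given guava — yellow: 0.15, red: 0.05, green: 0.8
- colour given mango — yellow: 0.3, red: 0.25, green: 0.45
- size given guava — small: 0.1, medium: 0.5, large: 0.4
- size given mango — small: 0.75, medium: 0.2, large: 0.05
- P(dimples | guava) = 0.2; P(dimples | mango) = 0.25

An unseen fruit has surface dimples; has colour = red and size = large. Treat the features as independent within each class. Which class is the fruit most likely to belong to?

guava

guava: 0.8 × 0.05 × 0.4 × 0.2 = 0.0032
mango: 0.2 × 0.25 × 0.05 × 0.25 = 0.000625
Highest score → guava.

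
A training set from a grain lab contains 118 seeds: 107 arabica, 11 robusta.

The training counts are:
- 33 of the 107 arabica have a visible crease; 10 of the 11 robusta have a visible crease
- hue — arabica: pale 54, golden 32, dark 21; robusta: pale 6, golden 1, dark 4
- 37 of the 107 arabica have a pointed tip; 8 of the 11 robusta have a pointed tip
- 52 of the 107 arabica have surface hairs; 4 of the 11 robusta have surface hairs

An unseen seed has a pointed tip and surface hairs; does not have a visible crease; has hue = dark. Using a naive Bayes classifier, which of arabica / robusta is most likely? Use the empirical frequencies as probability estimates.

arabica

arabica: (107/118) × (74/107) × (21/107) × (37/107) × (52/107) ≈ 0.0206834
robusta: (11/118) × (1/11) × (4/11) × (8/11) × (4/11) ≈ 0.000814986
Highest score → arabica.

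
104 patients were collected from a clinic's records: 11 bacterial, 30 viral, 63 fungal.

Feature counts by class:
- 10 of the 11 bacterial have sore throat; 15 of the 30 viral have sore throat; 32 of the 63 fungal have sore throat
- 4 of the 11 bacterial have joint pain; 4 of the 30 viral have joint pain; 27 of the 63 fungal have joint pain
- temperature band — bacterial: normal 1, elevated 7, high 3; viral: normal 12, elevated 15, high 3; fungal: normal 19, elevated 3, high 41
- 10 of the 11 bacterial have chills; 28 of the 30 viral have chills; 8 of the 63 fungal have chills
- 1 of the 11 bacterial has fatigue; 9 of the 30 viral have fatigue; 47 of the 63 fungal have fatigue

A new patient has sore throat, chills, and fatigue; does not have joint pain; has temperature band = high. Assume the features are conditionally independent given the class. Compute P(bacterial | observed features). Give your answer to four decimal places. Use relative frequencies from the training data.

bacterial: (11/104) × (10/11) × (7/11) × (3/11) × (10/11) × (1/11) ≈ 0.00137916
viral: (30/104) × (15/30) × (26/30) × (3/30) × (28/30) × (9/30) = 0.0035
fungal: (63/104) × (32/63) × (36/63) × (41/63) × (8/63) × (47/63) ≈ 0.01084
P(bacterial | x) = 0.00137916 / 0.01571916 ≈ 0.0877

0.0877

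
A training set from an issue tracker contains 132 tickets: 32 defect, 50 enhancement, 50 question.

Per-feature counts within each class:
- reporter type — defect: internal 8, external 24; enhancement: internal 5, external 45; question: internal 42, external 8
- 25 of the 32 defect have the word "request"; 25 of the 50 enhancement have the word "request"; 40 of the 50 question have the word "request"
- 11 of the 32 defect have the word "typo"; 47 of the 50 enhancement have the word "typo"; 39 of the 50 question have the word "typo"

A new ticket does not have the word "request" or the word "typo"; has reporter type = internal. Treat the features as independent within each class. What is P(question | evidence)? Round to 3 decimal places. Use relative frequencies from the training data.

defect: (32/132) × (8/32) × (7/32) × (21/32) ≈ 0.00870028
enhancement: (50/132) × (5/50) × (25/50) × (3/50) ≈ 0.00113636
question: (50/132) × (42/50) × (10/50) × (11/50) = 0.014
P(question | x) = 0.014 / 0.02383664 ≈ 0.587

0.587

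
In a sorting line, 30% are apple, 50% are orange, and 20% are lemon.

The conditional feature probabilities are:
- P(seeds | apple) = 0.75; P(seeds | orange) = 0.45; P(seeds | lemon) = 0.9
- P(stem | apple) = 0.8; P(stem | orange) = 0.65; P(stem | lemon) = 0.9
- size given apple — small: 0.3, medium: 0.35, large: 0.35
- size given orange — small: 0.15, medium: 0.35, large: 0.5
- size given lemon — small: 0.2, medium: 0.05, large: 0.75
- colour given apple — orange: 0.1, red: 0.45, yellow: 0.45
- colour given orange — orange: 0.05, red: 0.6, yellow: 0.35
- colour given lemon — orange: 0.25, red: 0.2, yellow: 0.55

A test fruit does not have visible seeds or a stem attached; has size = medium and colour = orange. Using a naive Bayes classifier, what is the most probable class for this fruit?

apple: 0.3 × (1−0.75) × (1−0.8) × 0.35 × 0.1 = 0.000525
orange: 0.5 × (1−0.45) × (1−0.65) × 0.35 × 0.05 = 0.001684375
lemon: 0.2 × (1−0.9) × (1−0.9) × 0.05 × 0.25 = 0.000025
Highest score → orange.

orange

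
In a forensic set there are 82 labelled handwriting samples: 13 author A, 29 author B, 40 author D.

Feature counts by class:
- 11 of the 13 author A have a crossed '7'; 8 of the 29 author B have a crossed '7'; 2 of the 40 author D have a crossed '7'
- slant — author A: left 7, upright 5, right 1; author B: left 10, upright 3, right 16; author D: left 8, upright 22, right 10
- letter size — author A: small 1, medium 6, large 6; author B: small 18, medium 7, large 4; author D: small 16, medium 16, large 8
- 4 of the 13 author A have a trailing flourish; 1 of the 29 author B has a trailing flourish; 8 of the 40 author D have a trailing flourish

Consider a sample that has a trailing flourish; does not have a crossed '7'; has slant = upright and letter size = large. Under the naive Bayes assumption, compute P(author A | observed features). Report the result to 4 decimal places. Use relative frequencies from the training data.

author A: (13/82) × (2/13) × (5/13) × (6/13) × (4/13) ≈ 0.00133219
author B: (29/82) × (21/29) × (3/29) × (4/29) × (1/29) ≈ 0.000126006
author D: (40/82) × (38/40) × (22/40) × (8/40) × (8/40) ≈ 0.0101951
P(author A | x) = 0.00133219 / 0.011653296 ≈ 0.1143

0.1143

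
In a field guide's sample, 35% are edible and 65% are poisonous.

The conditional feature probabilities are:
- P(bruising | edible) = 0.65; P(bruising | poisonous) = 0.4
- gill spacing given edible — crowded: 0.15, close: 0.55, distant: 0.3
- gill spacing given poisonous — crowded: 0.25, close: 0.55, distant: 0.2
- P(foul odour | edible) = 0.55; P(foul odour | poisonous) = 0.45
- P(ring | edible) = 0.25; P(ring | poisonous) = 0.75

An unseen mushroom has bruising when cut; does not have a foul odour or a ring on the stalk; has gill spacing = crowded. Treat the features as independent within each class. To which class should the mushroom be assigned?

edible: 0.35 × 0.65 × 0.15 × (1−0.55) × (1−0.25) = 0.0115171875
poisonous: 0.65 × 0.4 × 0.25 × (1−0.45) × (1−0.75) = 0.0089375
Highest score → edible.

edible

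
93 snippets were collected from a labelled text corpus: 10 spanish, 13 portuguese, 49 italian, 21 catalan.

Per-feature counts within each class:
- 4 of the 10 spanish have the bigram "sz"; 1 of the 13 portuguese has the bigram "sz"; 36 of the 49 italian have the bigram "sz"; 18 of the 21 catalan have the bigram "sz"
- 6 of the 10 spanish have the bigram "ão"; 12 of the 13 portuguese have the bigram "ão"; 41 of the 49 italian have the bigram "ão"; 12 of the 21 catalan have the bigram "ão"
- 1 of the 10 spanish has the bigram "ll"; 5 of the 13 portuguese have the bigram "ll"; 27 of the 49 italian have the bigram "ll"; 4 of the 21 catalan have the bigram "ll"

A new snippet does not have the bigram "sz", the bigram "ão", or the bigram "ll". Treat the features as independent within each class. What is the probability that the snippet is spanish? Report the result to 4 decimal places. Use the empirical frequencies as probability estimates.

0.4575

spanish: (10/93) × (6/10) × (4/10) × (9/10) ≈ 0.0232258
portuguese: (13/93) × (12/13) × (1/13) × (8/13) ≈ 0.00610804
italian: (49/93) × (13/49) × (8/49) × (22/49) ≈ 0.0102466
catalan: (21/93) × (3/21) × (9/21) × (17/21) ≈ 0.0111916
P(spanish | x) = 0.0232258 / 0.05077204 ≈ 0.4575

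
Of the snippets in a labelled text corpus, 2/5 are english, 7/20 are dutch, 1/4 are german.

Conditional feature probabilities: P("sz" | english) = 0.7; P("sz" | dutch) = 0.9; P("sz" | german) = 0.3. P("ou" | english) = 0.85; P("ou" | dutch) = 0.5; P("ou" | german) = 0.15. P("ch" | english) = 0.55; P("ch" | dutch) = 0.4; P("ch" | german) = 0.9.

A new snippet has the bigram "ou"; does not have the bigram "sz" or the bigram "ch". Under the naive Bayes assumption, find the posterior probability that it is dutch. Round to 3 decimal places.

english: 0.4 × (1−0.7) × 0.85 × (1−0.55) = 0.0459
dutch: 0.35 × (1−0.9) × 0.5 × (1−0.4) = 0.0105
german: 0.25 × (1−0.3) × 0.15 × (1−0.9) = 0.002625
P(dutch | x) = 0.0105 / 0.059025 ≈ 0.178

0.178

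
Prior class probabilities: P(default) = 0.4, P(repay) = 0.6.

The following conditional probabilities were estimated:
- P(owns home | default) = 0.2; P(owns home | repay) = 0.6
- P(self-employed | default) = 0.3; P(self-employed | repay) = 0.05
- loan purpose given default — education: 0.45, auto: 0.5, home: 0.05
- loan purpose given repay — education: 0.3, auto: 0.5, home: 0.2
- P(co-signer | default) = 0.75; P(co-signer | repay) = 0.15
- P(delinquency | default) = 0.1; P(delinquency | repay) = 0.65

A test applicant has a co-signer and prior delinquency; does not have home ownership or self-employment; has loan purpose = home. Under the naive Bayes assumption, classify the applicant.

repay

default: 0.4 × (1−0.2) × (1−0.3) × 0.05 × 0.75 × 0.1 = 0.00084
repay: 0.6 × (1−0.6) × (1−0.05) × 0.2 × 0.15 × 0.65 = 0.004446
Highest score → repay.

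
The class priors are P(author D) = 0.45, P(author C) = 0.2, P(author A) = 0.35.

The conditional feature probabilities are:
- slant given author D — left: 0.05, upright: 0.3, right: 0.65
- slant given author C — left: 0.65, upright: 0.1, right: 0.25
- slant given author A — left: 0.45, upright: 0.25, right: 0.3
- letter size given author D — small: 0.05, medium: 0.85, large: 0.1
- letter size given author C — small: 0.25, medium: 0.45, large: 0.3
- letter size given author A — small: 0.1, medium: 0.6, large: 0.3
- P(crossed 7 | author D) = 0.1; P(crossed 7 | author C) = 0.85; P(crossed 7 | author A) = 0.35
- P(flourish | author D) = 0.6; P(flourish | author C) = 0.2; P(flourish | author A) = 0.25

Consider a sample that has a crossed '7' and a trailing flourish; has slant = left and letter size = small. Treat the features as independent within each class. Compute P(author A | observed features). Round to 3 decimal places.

0.198

author D: 0.45 × 0.05 × 0.05 × 0.1 × 0.6 = 0.0000675
author C: 0.2 × 0.65 × 0.25 × 0.85 × 0.2 = 0.005525
author A: 0.35 × 0.45 × 0.1 × 0.35 × 0.25 = 0.001378125
P(author A | x) = 0.001378125 / 0.006970625 ≈ 0.198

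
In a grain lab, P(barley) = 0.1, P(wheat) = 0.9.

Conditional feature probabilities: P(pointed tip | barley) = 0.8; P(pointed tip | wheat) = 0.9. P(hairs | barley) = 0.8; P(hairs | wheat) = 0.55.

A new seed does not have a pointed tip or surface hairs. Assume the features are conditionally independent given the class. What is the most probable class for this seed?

wheat

barley: 0.1 × (1−0.8) × (1−0.8) = 0.004
wheat: 0.9 × (1−0.9) × (1−0.55) = 0.0405
Highest score → wheat.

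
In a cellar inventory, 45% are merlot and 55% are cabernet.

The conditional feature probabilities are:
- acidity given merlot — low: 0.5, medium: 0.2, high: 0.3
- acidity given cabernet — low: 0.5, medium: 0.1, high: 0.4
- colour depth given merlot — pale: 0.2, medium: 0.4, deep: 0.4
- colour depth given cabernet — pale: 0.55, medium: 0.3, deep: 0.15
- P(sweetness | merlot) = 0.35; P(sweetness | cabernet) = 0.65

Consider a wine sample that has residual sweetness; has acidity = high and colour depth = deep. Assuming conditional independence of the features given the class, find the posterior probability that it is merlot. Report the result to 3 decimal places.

merlot: 0.45 × 0.3 × 0.4 × 0.35 = 0.0189
cabernet: 0.55 × 0.4 × 0.15 × 0.65 = 0.02145
P(merlot | x) = 0.0189 / 0.04035 ≈ 0.468

0.468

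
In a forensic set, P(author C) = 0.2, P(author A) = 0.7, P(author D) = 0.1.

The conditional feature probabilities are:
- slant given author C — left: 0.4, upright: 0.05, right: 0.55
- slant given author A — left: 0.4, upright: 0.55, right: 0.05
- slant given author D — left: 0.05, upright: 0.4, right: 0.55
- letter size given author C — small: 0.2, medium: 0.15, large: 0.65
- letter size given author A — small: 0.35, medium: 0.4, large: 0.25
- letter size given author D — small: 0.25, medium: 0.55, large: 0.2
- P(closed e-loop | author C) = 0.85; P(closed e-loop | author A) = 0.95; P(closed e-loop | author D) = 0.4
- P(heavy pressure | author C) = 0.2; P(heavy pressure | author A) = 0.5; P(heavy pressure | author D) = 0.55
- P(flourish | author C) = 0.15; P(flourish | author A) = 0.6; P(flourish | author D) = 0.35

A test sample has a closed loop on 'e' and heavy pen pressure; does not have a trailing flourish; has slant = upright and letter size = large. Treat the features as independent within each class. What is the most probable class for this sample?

author A

author C: 0.2 × 0.05 × 0.65 × 0.85 × 0.2 × (1−0.15) = 0.00093925
author A: 0.7 × 0.55 × 0.25 × 0.95 × 0.5 × (1−0.6) = 0.0182875
author D: 0.1 × 0.4 × 0.2 × 0.4 × 0.55 × (1−0.35) = 0.001144
Highest score → author A.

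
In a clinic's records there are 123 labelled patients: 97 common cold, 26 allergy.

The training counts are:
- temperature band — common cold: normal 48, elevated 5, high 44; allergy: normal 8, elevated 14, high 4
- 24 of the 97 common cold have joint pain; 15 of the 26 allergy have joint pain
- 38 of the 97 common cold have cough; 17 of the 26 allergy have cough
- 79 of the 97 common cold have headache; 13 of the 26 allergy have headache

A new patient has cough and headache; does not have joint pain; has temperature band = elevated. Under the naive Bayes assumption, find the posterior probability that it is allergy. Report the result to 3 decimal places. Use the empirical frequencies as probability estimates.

common cold: (97/123) × (5/97) × (73/97) × (38/97) × (79/97) ≈ 0.00976075
allergy: (26/123) × (14/26) × (11/26) × (17/26) × (13/26) ≈ 0.015743
P(allergy | x) = 0.015743 / 0.02550375 ≈ 0.617

0.617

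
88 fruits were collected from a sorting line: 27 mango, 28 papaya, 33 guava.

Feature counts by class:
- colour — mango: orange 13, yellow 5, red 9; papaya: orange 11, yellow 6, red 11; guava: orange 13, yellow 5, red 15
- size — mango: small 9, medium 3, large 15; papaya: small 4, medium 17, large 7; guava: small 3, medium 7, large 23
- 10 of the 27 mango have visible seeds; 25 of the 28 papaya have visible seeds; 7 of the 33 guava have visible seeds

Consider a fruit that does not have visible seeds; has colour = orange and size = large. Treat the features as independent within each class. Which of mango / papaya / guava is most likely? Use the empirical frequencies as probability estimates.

mango: (27/88) × (13/27) × (15/27) × (17/27) ≈ 0.0516741
papaya: (28/88) × (11/28) × (7/28) × (3/28) ≈ 0.00334821
guava: (33/88) × (13/33) × (23/33) × (26/33) ≈ 0.0811211
Highest score → guava.

guava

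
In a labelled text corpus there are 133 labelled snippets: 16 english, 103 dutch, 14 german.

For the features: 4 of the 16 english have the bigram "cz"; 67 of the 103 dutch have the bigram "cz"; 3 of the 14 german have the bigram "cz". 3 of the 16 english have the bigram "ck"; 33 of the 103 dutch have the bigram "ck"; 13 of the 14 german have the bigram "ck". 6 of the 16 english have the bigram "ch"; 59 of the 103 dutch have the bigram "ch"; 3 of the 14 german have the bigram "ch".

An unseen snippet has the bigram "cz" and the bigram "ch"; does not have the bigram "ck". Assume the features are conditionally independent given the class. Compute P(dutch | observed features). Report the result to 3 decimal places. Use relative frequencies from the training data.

english: (16/133) × (4/16) × (13/16) × (6/16) ≈ 0.00916353
dutch: (103/133) × (67/103) × (70/103) × (59/103) ≈ 0.19611
german: (14/133) × (3/14) × (1/14) × (3/14) ≈ 0.000345251
P(dutch | x) = 0.19611 / 0.205618781 ≈ 0.954

0.954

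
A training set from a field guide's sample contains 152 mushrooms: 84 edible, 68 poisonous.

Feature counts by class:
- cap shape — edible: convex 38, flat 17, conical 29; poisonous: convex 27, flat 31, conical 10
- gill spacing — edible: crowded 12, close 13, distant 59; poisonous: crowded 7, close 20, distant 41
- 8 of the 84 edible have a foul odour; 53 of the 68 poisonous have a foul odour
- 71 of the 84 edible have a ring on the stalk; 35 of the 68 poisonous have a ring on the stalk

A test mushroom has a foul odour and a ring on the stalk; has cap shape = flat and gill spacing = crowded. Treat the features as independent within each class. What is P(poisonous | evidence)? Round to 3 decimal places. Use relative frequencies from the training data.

0.868

edible: (84/152) × (17/84) × (12/84) × (8/84) × (71/84) ≈ 0.00128617
poisonous: (68/152) × (31/68) × (7/68) × (53/68) × (35/68) ≈ 0.00842235
P(poisonous | x) = 0.00842235 / 0.00970852 ≈ 0.868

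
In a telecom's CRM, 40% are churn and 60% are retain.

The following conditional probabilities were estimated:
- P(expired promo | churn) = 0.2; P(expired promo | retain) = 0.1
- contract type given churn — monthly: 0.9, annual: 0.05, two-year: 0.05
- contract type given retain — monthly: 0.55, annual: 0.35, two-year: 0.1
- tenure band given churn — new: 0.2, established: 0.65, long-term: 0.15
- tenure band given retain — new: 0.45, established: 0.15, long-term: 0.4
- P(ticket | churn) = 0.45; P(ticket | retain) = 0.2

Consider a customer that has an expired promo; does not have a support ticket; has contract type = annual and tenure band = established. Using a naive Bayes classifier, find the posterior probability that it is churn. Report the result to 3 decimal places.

0.362

churn: 0.4 × 0.2 × 0.05 × 0.65 × (1−0.45) = 0.00143
retain: 0.6 × 0.1 × 0.35 × 0.15 × (1−0.2) = 0.00252
P(churn | x) = 0.00143 / 0.00395 ≈ 0.362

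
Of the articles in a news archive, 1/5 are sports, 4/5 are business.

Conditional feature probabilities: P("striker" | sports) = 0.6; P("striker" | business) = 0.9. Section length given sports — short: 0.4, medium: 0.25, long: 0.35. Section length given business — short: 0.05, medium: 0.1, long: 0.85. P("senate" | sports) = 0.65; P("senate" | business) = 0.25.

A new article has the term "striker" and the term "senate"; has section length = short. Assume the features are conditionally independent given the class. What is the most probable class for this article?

sports

sports: 0.2 × 0.6 × 0.4 × 0.65 = 0.0312
business: 0.8 × 0.9 × 0.05 × 0.25 = 0.009
Highest score → sports.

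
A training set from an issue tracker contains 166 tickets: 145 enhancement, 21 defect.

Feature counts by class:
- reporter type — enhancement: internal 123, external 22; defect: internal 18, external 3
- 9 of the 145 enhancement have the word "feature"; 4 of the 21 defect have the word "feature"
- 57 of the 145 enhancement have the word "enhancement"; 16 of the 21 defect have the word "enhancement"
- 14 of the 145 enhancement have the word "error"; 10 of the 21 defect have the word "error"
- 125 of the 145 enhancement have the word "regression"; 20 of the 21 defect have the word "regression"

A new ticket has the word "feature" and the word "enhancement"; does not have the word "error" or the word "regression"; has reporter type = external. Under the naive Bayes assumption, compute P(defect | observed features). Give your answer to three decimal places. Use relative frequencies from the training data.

0.140

enhancement: (145/166) × (22/145) × (9/145) × (57/145) × (131/145) × (20/145) ≈ 0.000402959
defect: (21/166) × (3/21) × (4/21) × (16/21) × (11/21) × (1/21) ≈ 0.0000654197
P(defect | x) = 0.0000654197 / 0.0004683787 ≈ 0.140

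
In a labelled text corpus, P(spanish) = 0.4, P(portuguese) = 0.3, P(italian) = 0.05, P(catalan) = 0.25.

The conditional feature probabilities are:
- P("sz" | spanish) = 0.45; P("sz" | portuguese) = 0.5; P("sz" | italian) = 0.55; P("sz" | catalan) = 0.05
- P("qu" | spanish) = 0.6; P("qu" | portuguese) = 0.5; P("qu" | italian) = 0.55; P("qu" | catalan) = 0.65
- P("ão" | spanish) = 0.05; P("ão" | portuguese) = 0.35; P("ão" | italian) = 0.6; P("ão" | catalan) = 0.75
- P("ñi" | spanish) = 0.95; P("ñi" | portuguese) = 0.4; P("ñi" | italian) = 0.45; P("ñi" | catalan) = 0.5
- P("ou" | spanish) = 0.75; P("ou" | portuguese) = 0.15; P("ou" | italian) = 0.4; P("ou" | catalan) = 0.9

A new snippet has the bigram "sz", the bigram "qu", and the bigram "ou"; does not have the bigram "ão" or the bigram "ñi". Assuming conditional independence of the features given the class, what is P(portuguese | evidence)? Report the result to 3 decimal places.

0.419

spanish: 0.4 × 0.45 × 0.6 × (1−0.05) × (1−0.95) × 0.75 = 0.0038475
portuguese: 0.3 × 0.5 × 0.5 × (1−0.35) × (1−0.4) × 0.15 = 0.0043875
italian: 0.05 × 0.55 × 0.55 × (1−0.6) × (1−0.45) × 0.4 = 0.001331
catalan: 0.25 × 0.05 × 0.65 × (1−0.75) × (1−0.5) × 0.9 = 0.0009140625
P(portuguese | x) = 0.0043875 / 0.0104800625 ≈ 0.419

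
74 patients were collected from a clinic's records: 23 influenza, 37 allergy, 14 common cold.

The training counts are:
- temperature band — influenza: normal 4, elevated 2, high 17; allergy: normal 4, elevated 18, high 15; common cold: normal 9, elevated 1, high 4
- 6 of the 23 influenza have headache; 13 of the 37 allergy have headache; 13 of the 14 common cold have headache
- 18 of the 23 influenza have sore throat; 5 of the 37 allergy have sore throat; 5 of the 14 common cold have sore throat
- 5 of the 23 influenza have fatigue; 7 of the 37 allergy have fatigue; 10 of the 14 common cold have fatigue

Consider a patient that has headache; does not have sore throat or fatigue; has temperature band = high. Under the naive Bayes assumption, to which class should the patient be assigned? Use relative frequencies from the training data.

influenza: (23/74) × (17/23) × (6/23) × (5/23) × (18/23) ≈ 0.0101959
allergy: (37/74) × (15/37) × (13/37) × (32/37) × (30/37) ≈ 0.0499423
common cold: (14/74) × (4/14) × (13/14) × (9/14) × (4/14) ≈ 0.00921913
Highest score → allergy.

allergy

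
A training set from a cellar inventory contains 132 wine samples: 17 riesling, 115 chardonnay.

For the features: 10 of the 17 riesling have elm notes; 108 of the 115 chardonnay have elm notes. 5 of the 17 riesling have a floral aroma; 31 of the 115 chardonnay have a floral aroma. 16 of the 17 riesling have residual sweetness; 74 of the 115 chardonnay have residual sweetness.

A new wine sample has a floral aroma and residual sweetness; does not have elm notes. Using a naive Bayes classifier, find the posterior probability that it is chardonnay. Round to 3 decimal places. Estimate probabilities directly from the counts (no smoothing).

riesling: (17/132) × (7/17) × (5/17) × (16/17) ≈ 0.0146797
chardonnay: (115/132) × (7/115) × (31/115) × (74/115) ≈ 0.0091986
P(chardonnay | x) = 0.0091986 / 0.0238783 ≈ 0.385

0.385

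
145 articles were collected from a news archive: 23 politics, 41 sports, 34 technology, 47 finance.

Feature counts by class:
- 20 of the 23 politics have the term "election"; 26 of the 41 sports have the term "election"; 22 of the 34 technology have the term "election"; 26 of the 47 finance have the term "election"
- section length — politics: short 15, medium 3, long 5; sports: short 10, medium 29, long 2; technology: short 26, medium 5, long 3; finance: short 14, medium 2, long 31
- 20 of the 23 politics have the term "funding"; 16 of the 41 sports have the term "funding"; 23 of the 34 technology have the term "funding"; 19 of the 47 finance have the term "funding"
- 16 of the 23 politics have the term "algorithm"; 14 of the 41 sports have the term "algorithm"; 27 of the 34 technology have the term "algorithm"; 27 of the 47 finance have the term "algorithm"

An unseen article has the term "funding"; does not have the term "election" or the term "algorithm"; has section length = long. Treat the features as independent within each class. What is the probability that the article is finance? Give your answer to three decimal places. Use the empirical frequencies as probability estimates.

politics: (23/145) × (3/23) × (5/23) × (20/23) × (7/23) ≈ 0.00119033
sports: (41/145) × (15/41) × (2/41) × (16/41) × (27/41) ≈ 0.00129684
technology: (34/145) × (12/34) × (3/34) × (23/34) × (7/34) ≈ 0.00101701
finance: (47/145) × (21/47) × (31/47) × (19/47) × (20/47) ≈ 0.0164325
P(finance | x) = 0.0164325 / 0.01993668 ≈ 0.824

0.824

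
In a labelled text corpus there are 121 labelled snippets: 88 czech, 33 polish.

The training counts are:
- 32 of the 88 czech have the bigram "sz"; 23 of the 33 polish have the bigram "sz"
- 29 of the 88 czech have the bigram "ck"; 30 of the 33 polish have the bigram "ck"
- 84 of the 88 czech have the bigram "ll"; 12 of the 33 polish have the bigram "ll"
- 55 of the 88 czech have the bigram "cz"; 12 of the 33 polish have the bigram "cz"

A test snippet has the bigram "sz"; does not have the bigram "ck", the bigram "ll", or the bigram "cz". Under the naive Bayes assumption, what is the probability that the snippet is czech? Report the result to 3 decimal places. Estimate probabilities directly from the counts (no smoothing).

czech: (88/121) × (32/88) × (59/88) × (4/88) × (33/88) ≈ 0.00302233
polish: (33/121) × (23/33) × (3/33) × (21/33) × (21/33) ≈ 0.00699778
P(czech | x) = 0.00302233 / 0.01002011 ≈ 0.302

0.302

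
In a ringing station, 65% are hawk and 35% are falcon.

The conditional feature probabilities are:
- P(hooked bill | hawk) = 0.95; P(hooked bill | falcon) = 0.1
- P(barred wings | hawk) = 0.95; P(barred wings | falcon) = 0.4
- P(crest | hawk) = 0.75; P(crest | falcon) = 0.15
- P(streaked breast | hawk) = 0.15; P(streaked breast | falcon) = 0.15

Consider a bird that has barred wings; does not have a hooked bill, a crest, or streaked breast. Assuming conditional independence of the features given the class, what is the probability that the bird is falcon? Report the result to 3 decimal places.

hawk: 0.65 × (1−0.95) × 0.95 × (1−0.75) × (1−0.15) = 0.0065609375
falcon: 0.35 × (1−0.1) × 0.4 × (1−0.15) × (1−0.15) = 0.091035
P(falcon | x) = 0.091035 / 0.0975959375 ≈ 0.933

0.933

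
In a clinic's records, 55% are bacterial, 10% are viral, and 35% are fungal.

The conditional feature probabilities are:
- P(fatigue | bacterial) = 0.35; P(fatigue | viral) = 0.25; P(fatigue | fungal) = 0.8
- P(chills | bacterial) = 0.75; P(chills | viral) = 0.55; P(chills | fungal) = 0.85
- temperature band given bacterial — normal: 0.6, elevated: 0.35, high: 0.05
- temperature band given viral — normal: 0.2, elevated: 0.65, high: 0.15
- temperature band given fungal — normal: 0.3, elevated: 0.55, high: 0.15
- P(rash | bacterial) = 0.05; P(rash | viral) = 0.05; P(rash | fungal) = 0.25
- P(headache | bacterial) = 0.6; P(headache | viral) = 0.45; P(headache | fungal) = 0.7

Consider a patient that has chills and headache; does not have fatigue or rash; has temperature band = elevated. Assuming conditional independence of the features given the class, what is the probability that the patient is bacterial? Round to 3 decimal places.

0.651

bacterial: 0.55 × (1−0.35) × 0.75 × 0.35 × (1−0.05) × 0.6 = 0.0534909375
viral: 0.1 × (1−0.25) × 0.55 × 0.65 × (1−0.05) × 0.45 = 0.01146234375
fungal: 0.35 × (1−0.8) × 0.85 × 0.55 × (1−0.25) × 0.7 = 0.017180625
P(bacterial | x) = 0.0534909375 / 0.08213390625 ≈ 0.651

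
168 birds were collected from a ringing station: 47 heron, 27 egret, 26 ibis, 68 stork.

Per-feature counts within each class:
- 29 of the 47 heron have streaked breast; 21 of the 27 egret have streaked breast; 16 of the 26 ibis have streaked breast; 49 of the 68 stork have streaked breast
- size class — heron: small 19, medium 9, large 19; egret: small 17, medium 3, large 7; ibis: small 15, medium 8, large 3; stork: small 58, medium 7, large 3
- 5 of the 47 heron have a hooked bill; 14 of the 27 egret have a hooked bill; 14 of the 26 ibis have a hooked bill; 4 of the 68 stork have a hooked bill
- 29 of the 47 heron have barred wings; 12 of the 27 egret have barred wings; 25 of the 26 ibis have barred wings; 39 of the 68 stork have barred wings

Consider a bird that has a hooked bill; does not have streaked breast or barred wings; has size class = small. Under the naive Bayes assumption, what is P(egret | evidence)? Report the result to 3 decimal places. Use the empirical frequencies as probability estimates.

0.570

heron: (47/168) × (18/47) × (19/47) × (5/47) × (18/47) ≈ 0.00176468
egret: (27/168) × (6/27) × (17/27) × (14/27) × (15/27) ≈ 0.00647767
ibis: (26/168) × (10/26) × (15/26) × (14/26) × (1/26) ≈ 0.000711197
stork: (68/168) × (19/68) × (58/68) × (4/68) × (29/68) ≈ 0.00241993
P(egret | x) = 0.00647767 / 0.011373477 ≈ 0.570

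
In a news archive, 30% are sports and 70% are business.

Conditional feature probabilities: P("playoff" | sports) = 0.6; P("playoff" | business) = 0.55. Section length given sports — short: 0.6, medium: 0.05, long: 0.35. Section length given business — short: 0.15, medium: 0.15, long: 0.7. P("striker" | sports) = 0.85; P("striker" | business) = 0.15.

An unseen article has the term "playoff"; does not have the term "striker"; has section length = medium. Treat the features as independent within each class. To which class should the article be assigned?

sports: 0.3 × 0.6 × 0.05 × (1−0.85) = 0.00135
business: 0.7 × 0.55 × 0.15 × (1−0.15) = 0.0490875
Highest score → business.

business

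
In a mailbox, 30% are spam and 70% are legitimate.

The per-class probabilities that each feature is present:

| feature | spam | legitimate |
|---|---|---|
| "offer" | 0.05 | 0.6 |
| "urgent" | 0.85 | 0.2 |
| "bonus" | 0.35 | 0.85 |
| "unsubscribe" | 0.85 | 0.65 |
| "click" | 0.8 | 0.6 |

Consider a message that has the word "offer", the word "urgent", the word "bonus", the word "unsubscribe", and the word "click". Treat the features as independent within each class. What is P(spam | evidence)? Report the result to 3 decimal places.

0.098

spam: 0.3 × 0.05 × 0.85 × 0.35 × 0.85 × 0.8 = 0.0030345
legitimate: 0.7 × 0.6 × 0.2 × 0.85 × 0.65 × 0.6 = 0.027846
P(spam | x) = 0.0030345 / 0.0308805 ≈ 0.098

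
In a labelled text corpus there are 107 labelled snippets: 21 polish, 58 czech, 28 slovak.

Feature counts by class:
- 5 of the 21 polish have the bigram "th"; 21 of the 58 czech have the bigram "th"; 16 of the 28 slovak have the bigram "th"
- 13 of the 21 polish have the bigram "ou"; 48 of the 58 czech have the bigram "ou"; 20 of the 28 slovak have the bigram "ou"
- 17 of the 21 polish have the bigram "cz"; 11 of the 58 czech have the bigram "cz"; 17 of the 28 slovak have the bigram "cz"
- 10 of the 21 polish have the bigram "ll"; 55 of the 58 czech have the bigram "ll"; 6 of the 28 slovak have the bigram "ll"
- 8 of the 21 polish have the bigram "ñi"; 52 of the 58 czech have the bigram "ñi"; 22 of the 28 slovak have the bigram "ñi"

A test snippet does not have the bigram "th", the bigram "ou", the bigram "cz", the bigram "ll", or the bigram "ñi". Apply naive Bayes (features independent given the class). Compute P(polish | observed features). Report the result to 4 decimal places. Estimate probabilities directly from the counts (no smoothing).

polish: (21/107) × (16/21) × (8/21) × (4/21) × (11/21) × (13/21) ≈ 0.0035184
czech: (58/107) × (37/58) × (10/58) × (47/58) × (3/58) × (6/58) ≈ 0.000258509
slovak: (28/107) × (12/28) × (8/28) × (11/28) × (22/28) × (6/28) ≈ 0.00211944
P(polish | x) = 0.0035184 / 0.005896349 ≈ 0.5967

0.5967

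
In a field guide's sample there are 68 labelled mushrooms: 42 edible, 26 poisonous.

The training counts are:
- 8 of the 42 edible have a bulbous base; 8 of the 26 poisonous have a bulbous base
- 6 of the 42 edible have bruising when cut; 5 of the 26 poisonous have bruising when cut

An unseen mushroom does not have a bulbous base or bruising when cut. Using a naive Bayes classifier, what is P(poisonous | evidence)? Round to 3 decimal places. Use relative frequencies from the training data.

0.333

edible: (42/68) × (34/42) × (36/42) ≈ 0.428571
poisonous: (26/68) × (18/26) × (21/26) ≈ 0.213801
P(poisonous | x) = 0.213801 / 0.642372 ≈ 0.333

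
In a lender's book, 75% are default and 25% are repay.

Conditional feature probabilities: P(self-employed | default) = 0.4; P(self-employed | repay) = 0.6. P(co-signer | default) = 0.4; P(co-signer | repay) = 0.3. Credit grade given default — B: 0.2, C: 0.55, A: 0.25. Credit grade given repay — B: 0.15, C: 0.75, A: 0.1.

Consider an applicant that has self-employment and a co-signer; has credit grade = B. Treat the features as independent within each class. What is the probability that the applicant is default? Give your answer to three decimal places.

default: 0.75 × 0.4 × 0.4 × 0.2 = 0.024
repay: 0.25 × 0.6 × 0.3 × 0.15 = 0.00675
P(default | x) = 0.024 / 0.03075 ≈ 0.780

0.780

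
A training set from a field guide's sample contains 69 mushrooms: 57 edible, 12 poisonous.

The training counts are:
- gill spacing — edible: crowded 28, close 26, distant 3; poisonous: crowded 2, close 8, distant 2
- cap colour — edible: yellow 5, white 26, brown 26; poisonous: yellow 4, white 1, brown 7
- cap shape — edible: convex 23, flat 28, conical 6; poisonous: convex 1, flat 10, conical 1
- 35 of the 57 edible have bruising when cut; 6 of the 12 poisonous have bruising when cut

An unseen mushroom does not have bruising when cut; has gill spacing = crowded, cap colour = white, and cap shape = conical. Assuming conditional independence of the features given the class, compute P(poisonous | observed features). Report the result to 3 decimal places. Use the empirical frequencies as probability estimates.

0.013

edible: (57/69) × (28/57) × (26/57) × (6/57) × (22/57) ≈ 0.00752024
poisonous: (12/69) × (2/12) × (1/12) × (1/12) × (6/12) ≈ 0.000100644
P(poisonous | x) = 0.000100644 / 0.007620884 ≈ 0.013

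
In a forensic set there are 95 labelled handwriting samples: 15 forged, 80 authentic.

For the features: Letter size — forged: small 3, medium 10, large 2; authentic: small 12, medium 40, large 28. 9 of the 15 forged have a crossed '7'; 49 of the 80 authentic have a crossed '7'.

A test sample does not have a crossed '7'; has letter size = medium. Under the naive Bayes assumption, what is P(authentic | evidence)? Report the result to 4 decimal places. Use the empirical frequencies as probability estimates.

0.7949

forged: (15/95) × (10/15) × (6/15) ≈ 0.0421053
authentic: (80/95) × (40/80) × (31/80) ≈ 0.163158
P(authentic | x) = 0.163158 / 0.2052633 ≈ 0.7949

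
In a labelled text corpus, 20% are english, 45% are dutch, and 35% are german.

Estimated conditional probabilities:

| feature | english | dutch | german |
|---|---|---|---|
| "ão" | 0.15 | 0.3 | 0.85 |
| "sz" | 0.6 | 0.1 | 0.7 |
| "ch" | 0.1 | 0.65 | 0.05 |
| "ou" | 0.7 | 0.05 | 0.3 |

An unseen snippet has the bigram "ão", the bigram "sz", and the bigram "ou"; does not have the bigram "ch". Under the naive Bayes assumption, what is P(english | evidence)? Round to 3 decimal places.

english: 0.2 × 0.15 × 0.6 × (1−0.1) × 0.7 = 0.01134
dutch: 0.45 × 0.3 × 0.1 × (1−0.65) × 0.05 = 0.00023625
german: 0.35 × 0.85 × 0.7 × (1−0.05) × 0.3 = 0.05935125
P(english | x) = 0.01134 / 0.0709275 ≈ 0.160

0.160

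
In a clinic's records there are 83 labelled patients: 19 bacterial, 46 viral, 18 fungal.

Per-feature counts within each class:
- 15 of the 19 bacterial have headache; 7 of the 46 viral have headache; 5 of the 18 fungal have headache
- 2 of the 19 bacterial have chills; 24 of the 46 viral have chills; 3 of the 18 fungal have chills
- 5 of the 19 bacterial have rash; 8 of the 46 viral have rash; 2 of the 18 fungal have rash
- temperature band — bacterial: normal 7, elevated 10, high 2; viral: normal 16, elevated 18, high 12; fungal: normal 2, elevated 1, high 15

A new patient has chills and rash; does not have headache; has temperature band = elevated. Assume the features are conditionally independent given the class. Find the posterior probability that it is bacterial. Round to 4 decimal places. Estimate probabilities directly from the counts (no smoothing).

0.0400

bacterial: (19/83) × (4/19) × (2/19) × (5/19) × (10/19) ≈ 0.000702621
viral: (46/83) × (39/46) × (24/46) × (8/46) × (18/46) ≈ 0.0166835
fungal: (18/83) × (13/18) × (3/18) × (2/18) × (1/18) ≈ 0.000161138
P(bacterial | x) = 0.000702621 / 0.017547259 ≈ 0.0400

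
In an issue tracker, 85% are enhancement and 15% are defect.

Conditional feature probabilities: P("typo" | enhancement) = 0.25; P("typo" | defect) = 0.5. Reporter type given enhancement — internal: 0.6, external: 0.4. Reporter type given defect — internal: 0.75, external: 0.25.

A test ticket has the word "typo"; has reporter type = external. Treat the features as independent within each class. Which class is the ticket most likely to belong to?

enhancement: 0.85 × 0.25 × 0.4 = 0.085
defect: 0.15 × 0.5 × 0.25 = 0.01875
Highest score → enhancement.

enhancement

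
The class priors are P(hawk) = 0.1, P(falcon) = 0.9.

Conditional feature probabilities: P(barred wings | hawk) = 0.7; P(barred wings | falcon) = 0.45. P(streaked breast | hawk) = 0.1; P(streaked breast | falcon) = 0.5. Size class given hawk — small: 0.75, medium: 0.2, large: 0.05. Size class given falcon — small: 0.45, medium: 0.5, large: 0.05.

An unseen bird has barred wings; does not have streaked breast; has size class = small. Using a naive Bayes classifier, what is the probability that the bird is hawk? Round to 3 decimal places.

0.341

hawk: 0.1 × 0.7 × (1−0.1) × 0.75 = 0.04725
falcon: 0.9 × 0.45 × (1−0.5) × 0.45 = 0.091125
P(hawk | x) = 0.04725 / 0.138375 ≈ 0.341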